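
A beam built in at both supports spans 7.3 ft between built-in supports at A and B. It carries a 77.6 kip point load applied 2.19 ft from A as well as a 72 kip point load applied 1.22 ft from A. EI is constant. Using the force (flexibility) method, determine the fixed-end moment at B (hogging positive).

Take the two fixed-end moments M_A, M_B as redundants; the released structure is the simple span AB.
End rotations of the released simple span under the applied load (×1/EI):
  at A: point load 77.6 at a = 2.19: Pab(L + b)/(6LEI) = 246.1/EI
  at B: point load 77.6 at a = 2.19: Pab(L + a)/(6LEI) = 188.2/EI
  at A: point load 72 at a = 1.22: Pab(L + b)/(6LEI) = 163.1/EI
  at B: point load 72 at a = 1.22: Pab(L + a)/(6LEI) = 103.9/EI
  θ_A0 = 409.2/EI,  θ_B0 = 292/EI
Flexibility coefficients: a unit moment at one end gives L/(3EI) there and L/(6EI) at the far end, so f₁₁ = f₂₂ = 2.433/EI and f₁₂ = f₂₁ = 1.217/EI.
Compatibility — zero rotation at each built-in end:
  2.433 M_A + 1.217 M_B = 409.2
  1.217 M_A + 2.433 M_B = 292
Solving the pair gives M_A = 144.2 kip·ft and M_B = 47.91 kip·ft (hogging).

M_B = 47.91 kip·ft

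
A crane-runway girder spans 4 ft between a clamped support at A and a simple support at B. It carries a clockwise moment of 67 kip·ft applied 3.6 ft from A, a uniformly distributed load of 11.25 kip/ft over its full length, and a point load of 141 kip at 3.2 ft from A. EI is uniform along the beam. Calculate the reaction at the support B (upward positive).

R_B = 141 kip

Remove the prop at B; the released (primary) structure is a cantilever built in at A.
Downward deflection at the released point B due to the loads:
  clockwise couple 67 at a = 3.6: M₀a(2L − a)/(2EI) = 530.6/EI
  UDL 11.25: wL⁴/(8EI) = 360/EI
  point load 141 at a = 3.2: Pa²(3L − a)/(6EI) = 2118/EI
  δ_0 = 3008/EI
Flexibility coefficient — unit upward force at B: δ_{BB} = L³/(3EI) = 21.33/EI.
The prop prevents deflection at B: R_B = δ_0/δ_{BB} = 3008/21.33 = 141 kip.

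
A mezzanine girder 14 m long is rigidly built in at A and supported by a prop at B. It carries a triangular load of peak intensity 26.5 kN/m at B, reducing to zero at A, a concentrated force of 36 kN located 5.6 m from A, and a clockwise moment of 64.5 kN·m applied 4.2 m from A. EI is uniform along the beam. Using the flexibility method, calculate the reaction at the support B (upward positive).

R_B = 113 kN

Choose R_B as the redundant. The primary structure is the cantilever fixed at A.
Downward deflection at the released point B due to the loads:
  triangular load, peak 26.5 at the free end: 11w₀L⁴/(120EI) = 93319/EI
  point load 36 at a = 5.6: Pa²(3L − a)/(6EI) = 6849/EI
  clockwise couple 64.5 at a = 4.2: M₀a(2L − a)/(2EI) = 3224/EI
  δ_0 = 103392/EI
Flexibility coefficient — unit upward force at B: δ_{BB} = L³/(3EI) = 914.7/EI.
The prop prevents deflection at B: R_B = δ_0/δ_{BB} = 103392/914.7 = 113 kN.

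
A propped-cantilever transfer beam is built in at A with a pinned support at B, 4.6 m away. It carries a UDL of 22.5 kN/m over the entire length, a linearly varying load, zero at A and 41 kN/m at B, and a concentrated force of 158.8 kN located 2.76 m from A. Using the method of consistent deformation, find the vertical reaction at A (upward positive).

R_A = 197.3 kN

Take the reaction at B as the redundant and release it; the primary structure is a cantilever fixed at A.
Free-end deflection of the primary structure under the applied loading (downward +):
  UDL 22.5: wL⁴/(8EI) = 1259/EI
  triangular load, peak 41 at the free end: 11w₀L⁴/(120EI) = 1683/EI
  point load 158.8 at a = 2.76: Pa²(3L − a)/(6EI) = 2226/EI
  δ_0 = 5168/EI
Flexibility coefficient — unit upward force at B: δ_{BB} = L³/(3EI) = 32.45/EI.
Compatibility at B: δ_0 − R_B·δ_{BB} = 0, so R_B = 5168/32.45 = 159.3 kN.
Vertical equilibrium: R_A = ΣP − R_B = 356.6 − 159.3 = 197.3 kN.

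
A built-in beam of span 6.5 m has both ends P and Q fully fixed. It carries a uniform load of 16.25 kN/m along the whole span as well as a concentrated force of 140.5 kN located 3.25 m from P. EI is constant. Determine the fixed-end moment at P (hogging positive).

Take the two fixed-end moments M_P, M_Q as redundants; the released structure is the simple span PQ.
On the primary (simply-supported) span, the end slopes from the loading are:
  at P: UDL 16.25: wL³/(24EI) = 185.9/EI
  at Q: UDL 16.25: wL³/(24EI) = 185.9/EI
  at P: point load 140.5 at a = 3.25: Pab(L + b)/(6LEI) = 371/EI
  at Q: point load 140.5 at a = 3.25: Pab(L + a)/(6LEI) = 371/EI
  θ_P0 = 557/EI,  θ_Q0 = 557/EI
Flexibility coefficients: a unit moment at one end gives L/(3EI) there and L/(6EI) at the far end, so f₁₁ = f₂₂ = 2.167/EI and f₁₂ = f₂₁ = 1.083/EI.
Compatibility — zero rotation at each built-in end:
  2.167 M_P + 1.083 M_Q = 557
  1.083 M_P + 2.167 M_Q = 557
Solving the pair gives M_P = 171.4 kN·m and M_Q = 171.4 kN·m (hogging).

M_P = 171.4 kN·m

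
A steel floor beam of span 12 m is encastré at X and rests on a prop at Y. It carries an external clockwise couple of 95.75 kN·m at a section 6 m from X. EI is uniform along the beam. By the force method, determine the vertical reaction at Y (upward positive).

Choose R_Y as the redundant. The primary structure is the cantilever fixed at X.
Deflection at Y on the released cantilever, summing each load's contribution:
  clockwise couple 95.75 at a = 6: M₀a(2L − a)/(2EI) = 5170/EI
Tip deflection under a unit load at Y: L³/(3EI) = 576/EI.
The prop prevents deflection at Y: R_Y = δ_0/δ_{YY} = 5170/576 = 8.977 kN.

R_Y = 8.977 kN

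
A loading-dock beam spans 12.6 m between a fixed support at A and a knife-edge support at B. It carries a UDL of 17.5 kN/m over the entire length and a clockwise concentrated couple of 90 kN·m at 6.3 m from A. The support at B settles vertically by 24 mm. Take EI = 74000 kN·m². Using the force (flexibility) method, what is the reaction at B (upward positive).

Take the reaction at B as the redundant and release it; the primary structure is a cantilever fixed at A.
Primary-structure tip deflection at B by superposition:
  UDL 17.5: wL⁴/(8EI) = 55135/EI
  clockwise couple 90 at a = 6.3: M₀a(2L − a)/(2EI) = 5358/EI
  δ_0 = 60494/EI
Tip deflection under a unit load at B: L³/(3EI) = 666.8/EI.
With EI = 74000 kN·m²: δ_0 = 0.81748 m and δ_{BB} = 0.009011 m/kN.
Compatibility — the beam at B must follow the support down by 0.024 m: δ_0 − R_B·δ_{BB} = 0.024, so R_B = (0.81748 − 0.024)/0.009011 = 88.06 kN.

R_B = 88.06 kN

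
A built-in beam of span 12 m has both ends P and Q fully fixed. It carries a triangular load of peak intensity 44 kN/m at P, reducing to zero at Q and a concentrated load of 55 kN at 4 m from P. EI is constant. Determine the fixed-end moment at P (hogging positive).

M_P = 414.6 kN·m

Release both end moments; the primary structure is a simply-supported span PQ with redundants M_P and M_Q.
On the primary (simply-supported) span, the end slopes from the loading are:
  at P: triangular load, peak 44: w₀L³/(45EI) = 1690/EI
  at Q: triangular load, peak 44: 7w₀L³/(360EI) = 1478/EI
  at P: point load 55 at a = 4: Pab(L + b)/(6LEI) = 488.9/EI
  at Q: point load 55 at a = 4: Pab(L + a)/(6LEI) = 391.1/EI
  θ_P0 = 2178/EI,  θ_Q0 = 1870/EI
Flexibility coefficients: a unit moment at one end gives L/(3EI) there and L/(6EI) at the far end, so f₁₁ = f₂₂ = 4/EI and f₁₂ = f₂₁ = 2/EI.
Compatibility — zero rotation at each built-in end:
  4 M_P + 2 M_Q = 2178
  2 M_P + 4 M_Q = 1870
Solving the pair gives M_P = 414.6 kN·m and M_Q = 260.1 kN·m (hogging).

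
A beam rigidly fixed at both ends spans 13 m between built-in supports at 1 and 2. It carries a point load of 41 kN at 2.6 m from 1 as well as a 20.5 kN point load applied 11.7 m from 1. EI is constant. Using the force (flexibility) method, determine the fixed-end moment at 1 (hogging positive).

Release both end moments; the primary structure is a simply-supported span 12 with redundants M_1 and M_2.
End rotations of the released simple span under the applied load (×1/EI):
  at 1: point load 41 at a = 2.6: Pab(L + b)/(6LEI) = 332.6/EI
  at 2: point load 41 at a = 2.6: Pab(L + a)/(6LEI) = 221.7/EI
  at 1: point load 20.5 at a = 11.7: Pab(L + b)/(6LEI) = 57.16/EI
  at 2: point load 20.5 at a = 11.7: Pab(L + a)/(6LEI) = 98.74/EI
  θ_10 = 389.8/EI,  θ_20 = 320.5/EI
Flexibility coefficients: a unit moment at one end gives L/(3EI) there and L/(6EI) at the far end, so f₁₁ = f₂₂ = 4.333/EI and f₁₂ = f₂₁ = 2.167/EI.
Compatibility — zero rotation at each built-in end:
  4.333 M_1 + 2.167 M_2 = 389.8
  2.167 M_1 + 4.333 M_2 = 320.5
Solving the pair gives M_1 = 70.62 kN·m and M_2 = 38.64 kN·m (hogging).

M_1 = 70.62 kN·m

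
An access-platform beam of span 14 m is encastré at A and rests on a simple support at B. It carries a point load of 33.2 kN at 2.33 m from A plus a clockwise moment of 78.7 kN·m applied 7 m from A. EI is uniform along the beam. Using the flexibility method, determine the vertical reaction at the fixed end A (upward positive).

R_A = 25.57 kN

Release the roller at B. Primary structure: cantilever fixed at A.
Primary-structure tip deflection at B by superposition:
  point load 33.2 at a = 2.33: Pa²(3L − a)/(6EI) = 1192/EI
  clockwise couple 78.7 at a = 7: M₀a(2L − a)/(2EI) = 5784/EI
  δ_0 = 6976/EI
Tip deflection under a unit load at B: L³/(3EI) = 914.7/EI.
The prop prevents deflection at B: R_B = δ_0/δ_{BB} = 6976/914.7 = 7.627 kN.
Vertical equilibrium: R_A = ΣP − R_B = 33.2 − 7.627 = 25.57 kN.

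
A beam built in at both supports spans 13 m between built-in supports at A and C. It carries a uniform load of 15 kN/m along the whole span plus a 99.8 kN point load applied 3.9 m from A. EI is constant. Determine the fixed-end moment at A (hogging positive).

Take the two fixed-end moments M_A, M_C as redundants; the released structure is the simple span AC.
On the primary (simply-supported) span, the end slopes from the loading are:
  at A: UDL 15: wL³/(24EI) = 1373/EI
  at C: UDL 15: wL³/(24EI) = 1373/EI
  at A: point load 99.8 at a = 3.9: Pab(L + b)/(6LEI) = 1004/EI
  at C: point load 99.8 at a = 3.9: Pab(L + a)/(6LEI) = 767.4/EI
  θ_A0 = 2377/EI,  θ_C0 = 2141/EI
Flexibility coefficients: a unit moment at one end gives L/(3EI) there and L/(6EI) at the far end, so f₁₁ = f₂₂ = 4.333/EI and f₁₂ = f₂₁ = 2.167/EI.
Compatibility — zero rotation at each built-in end:
  4.333 M_A + 2.167 M_C = 2377
  2.167 M_A + 4.333 M_C = 2141
Solving the pair gives M_A = 402 kN·m and M_C = 293 kN·m (hogging).

M_A = 402 kN·m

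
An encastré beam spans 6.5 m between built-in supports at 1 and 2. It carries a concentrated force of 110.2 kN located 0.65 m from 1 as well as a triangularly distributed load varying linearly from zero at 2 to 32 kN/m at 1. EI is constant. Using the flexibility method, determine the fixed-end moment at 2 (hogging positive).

M_2 = 51.51 kN·m

Release both end moments; the primary structure is a simply-supported span 12 with redundants M_1 and M_2.
Simple-span end rotations at 1 and 2 under the given loads:
  at 1: point load 110.2 at a = 0.65: Pab(L + b)/(6LEI) = 132.7/EI
  at 2: point load 110.2 at a = 0.65: Pab(L + a)/(6LEI) = 76.82/EI
  at 1: triangular load, peak 32: w₀L³/(45EI) = 195.3/EI
  at 2: triangular load, peak 32: 7w₀L³/(360EI) = 170.9/EI
  θ_10 = 328/EI,  θ_20 = 247.7/EI
Flexibility coefficients: a unit moment at one end gives L/(3EI) there and L/(6EI) at the far end, so f₁₁ = f₂₂ = 2.167/EI and f₁₂ = f₂₁ = 1.083/EI.
Compatibility — zero rotation at each built-in end:
  2.167 M_1 + 1.083 M_2 = 328
  1.083 M_1 + 2.167 M_2 = 247.7
Solving the pair gives M_1 = 125.6 kN·m and M_2 = 51.51 kN·m (hogging).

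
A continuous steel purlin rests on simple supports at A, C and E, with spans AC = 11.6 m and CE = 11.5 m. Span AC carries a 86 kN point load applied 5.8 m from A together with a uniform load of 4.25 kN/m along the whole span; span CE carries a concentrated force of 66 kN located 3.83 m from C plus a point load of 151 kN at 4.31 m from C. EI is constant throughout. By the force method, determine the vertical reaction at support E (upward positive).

Take M_C as the redundant. Released structure: two simple spans AC and CE with a hinge at C.
End slopes at the hinge C, treating each span as simply supported:
  span AC: point load 86 at a = 5.8: Pab(L + a)/(6LEI) = 723.3/EI
  span AC: UDL 4.25: wL³/(24EI) = 276.4/EI
  span CE: point load 66 at a = 3.83: Pab(L + b)/(6LEI) = 538.7/EI
  span CE: point load 151 at a = 4.31: Pab(L + b)/(6LEI) = 1267/EI
  relative rotation θ_0 = (999.7 + 1806)/EI = 2806/EI
A unit hogging moment at C produces rotation L₁/(3EI) + L₂/(3EI) = 7.7/EI.
Slope continuity at C: θ_0 = M_C·7.7/EI, so M_C = 2806/7.7 = 364.4 kN·m (hogging).
Span CE, ΣM about E: R_C^{CE}·11.5 = 1592 + 364.4, so R_C^{CE} = 170.1 kN and R_E = 217 − 170.1 = 46.89 kN.

R_E = 46.89 kN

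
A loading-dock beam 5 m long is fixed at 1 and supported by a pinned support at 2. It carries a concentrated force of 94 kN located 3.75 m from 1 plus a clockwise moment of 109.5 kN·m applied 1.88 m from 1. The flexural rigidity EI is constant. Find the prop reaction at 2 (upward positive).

Release the roller at 2. Primary structure: cantilever fixed at 1.
Primary-structure tip deflection at 2 by superposition:
  point load 94 at a = 3.75: Pa²(3L − a)/(6EI) = 2479/EI
  clockwise couple 109.5 at a = 1.88: M₀a(2L − a)/(2EI) = 835.8/EI
  δ_0 = 3314/EI
Flexibility coefficient — unit upward force at 2: δ_{22} = L³/(3EI) = 41.67/EI.
Compatibility at 2: δ_0 − R_2·δ_{22} = 0, so R_2 = 3314/41.67 = 79.54 kN.

R_2 = 79.54 kN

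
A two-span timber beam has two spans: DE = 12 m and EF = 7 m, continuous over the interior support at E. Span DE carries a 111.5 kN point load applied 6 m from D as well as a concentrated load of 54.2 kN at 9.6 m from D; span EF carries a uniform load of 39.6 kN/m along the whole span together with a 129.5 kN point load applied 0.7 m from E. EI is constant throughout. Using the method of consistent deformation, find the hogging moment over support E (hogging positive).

M_E = 335.5 kN·m

Release continuity at E by inserting a hinge; the redundant is the internal moment M_E. The primary structure is two simply-supported spans DE and EF.
Discontinuity in slope at E on the released structure — sum the simple-span end rotations:
  span DE: point load 111.5 at a = 6: Pab(L + a)/(6LEI) = 1004/EI
  span DE: point load 54.2 at a = 9.6: Pab(L + a)/(6LEI) = 374.6/EI
  span EF: UDL 39.6: wL³/(24EI) = 566/EI
  span EF: point load 129.5 at a = 0.7: Pab(L + b)/(6LEI) = 180.8/EI
  relative rotation θ_0 = (1378 + 746.8)/EI = 2125/EI
A unit hogging moment at E produces rotation L₁/(3EI) + L₂/(3EI) = 6.333/EI.
Slope continuity at E: θ_0 = M_E·6.333/EI, so M_E = 2125/6.333 = 335.5 kN·m (hogging).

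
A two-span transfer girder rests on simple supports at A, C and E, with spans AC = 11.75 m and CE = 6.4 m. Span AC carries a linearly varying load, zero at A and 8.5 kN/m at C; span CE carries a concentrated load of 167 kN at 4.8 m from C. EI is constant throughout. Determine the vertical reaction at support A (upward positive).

Release continuity at C by inserting a hinge; the redundant is the internal moment M_C. The primary structure is two simply-supported spans AC and CE.
Rotations at C on the released spans (each span's end-slope, ×1/EI):
  span AC: triangular load, peak 8.5: w₀L³/(45EI) = 306.4/EI
  span CE: point load 167 at a = 4.8: Pab(L + b)/(6LEI) = 267.2/EI
  relative rotation θ_0 = (306.4 + 267.2)/EI = 573.6/EI
A unit hogging moment at C produces rotation L₁/(3EI) + L₂/(3EI) = 6.05/EI.
Compatibility: M_C·(L₁+L₂)/(3EI) = θ_0, giving M_C = 94.81 kN·m (hogging).
Span AC, ΣM about A with M_C applied at C: R_C^{AC}·11.75 = 391.2 + 94.81, so R_C^{AC} = 41.36 kN and R_A = 49.94 − 41.36 = 8.577 kN.

R_A = 8.577 kN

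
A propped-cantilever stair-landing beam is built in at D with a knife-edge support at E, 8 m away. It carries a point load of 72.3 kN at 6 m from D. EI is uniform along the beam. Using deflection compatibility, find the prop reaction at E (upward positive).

R_E = 45.75 kN

Take the reaction at E as the redundant and release it; the primary structure is a cantilever fixed at D.
Primary-structure tip deflection at E by superposition:
  point load 72.3 at a = 6: Pa²(3L − a)/(6EI) = 7808/EI
Tip deflection under a unit load at E: L³/(3EI) = 170.7/EI.
Compatibility at E: δ_0 − R_E·δ_{EE} = 0, so R_E = 7808/170.7 = 45.75 kN.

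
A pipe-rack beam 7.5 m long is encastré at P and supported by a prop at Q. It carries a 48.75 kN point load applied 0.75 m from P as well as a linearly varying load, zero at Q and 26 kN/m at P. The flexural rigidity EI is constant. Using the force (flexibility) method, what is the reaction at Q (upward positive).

R_Q = 20.21 kN

Choose R_Q as the redundant. The primary structure is the cantilever fixed at P.
Downward deflection at the released point Q due to the loads:
  point load 48.75 at a = 0.75: Pa²(3L − a)/(6EI) = 99.4/EI
  triangular load, peak 26 at the fixed end: w₀L⁴/(30EI) = 2742/EI
  δ_0 = 2842/EI
Flexibility coefficient — unit upward force at Q: δ_{QQ} = L³/(3EI) = 140.6/EI.
The prop prevents deflection at Q: R_Q = δ_0/δ_{QQ} = 2842/140.6 = 20.21 kN.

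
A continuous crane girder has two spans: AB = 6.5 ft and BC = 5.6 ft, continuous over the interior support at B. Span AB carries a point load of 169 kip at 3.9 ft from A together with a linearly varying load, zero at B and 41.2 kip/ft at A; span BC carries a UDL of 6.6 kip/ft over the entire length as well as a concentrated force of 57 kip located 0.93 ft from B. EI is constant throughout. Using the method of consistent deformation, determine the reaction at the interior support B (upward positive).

Insert a hinge at B; M_B is the redundant, and each span becomes simply supported.
Rotations at B on the released spans (each span's end-slope, ×1/EI):
  span AB: point load 169 at a = 3.9: Pab(L + a)/(6LEI) = 457/EI
  span AB: triangular load, peak 41.2: 7w₀L³/(360EI) = 220/EI
  span BC: UDL 6.6: wL³/(24EI) = 48.29/EI
  span BC: point load 57 at a = 0.93: Pab(L + b)/(6LEI) = 75.67/EI
  relative rotation θ_0 = (677 + 124)/EI = 800.9/EI
A unit hogging moment at B produces rotation L₁/(3EI) + L₂/(3EI) = 4.033/EI.
Slope continuity at B: θ_0 = M_B·4.033/EI, so M_B = 800.9/4.033 = 198.6 kip·ft (hogging).
Span AB, ΣM about A with M_B applied at B: R_B^{AB}·6.5 = 949.2 + 198.6, so R_B^{AB} = 176.6 kip and R_A = 302.9 − 176.6 = 126.3 kip.
Span BC, ΣM about C: R_B^{BC}·5.6 = 369.7 + 198.6, so R_B^{BC} = 101.5 kip and R_C = 93.96 − 101.5 = -7.515 kip.
R_B = 176.6 + 101.5 = 278.1 kip.

R_B = 278.1 kip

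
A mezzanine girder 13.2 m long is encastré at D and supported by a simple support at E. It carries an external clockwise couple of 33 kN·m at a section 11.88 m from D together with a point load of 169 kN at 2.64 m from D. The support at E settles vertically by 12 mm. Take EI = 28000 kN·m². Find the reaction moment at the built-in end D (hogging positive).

M_D = 311 kN·m

Choose R_E as the redundant. The primary structure is the cantilever fixed at D.
Primary-structure tip deflection at E by superposition:
  clockwise couple 33 at a = 11.88: M₀a(2L − a)/(2EI) = 2846/EI
  point load 169 at a = 2.64: Pa²(3L − a)/(6EI) = 7256/EI
  δ_0 = 10102/EI
Tip deflection under a unit load at E: L³/(3EI) = 766.7/EI.
With EI = 28000 kN·m²: δ_0 = 0.36078 m and δ_{EE} = 0.027381 m/kN.
Compatibility — the beam at E must follow the support down by 0.012 m: δ_0 − R_E·δ_{EE} = 0.012, so R_E = (0.36078 − 0.012)/0.027381 = 12.74 kN.
Moment equilibrium about D: M_D = Σ(load moments about D) − R_E·L = 479.2 − 12.74×13.2 = 311 kN·m.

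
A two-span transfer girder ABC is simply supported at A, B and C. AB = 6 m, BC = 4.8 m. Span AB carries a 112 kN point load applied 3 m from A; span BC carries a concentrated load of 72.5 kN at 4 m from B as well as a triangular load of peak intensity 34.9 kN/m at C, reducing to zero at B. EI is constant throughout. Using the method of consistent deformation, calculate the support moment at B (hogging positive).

Release continuity at B by inserting a hinge; the redundant is the internal moment M_B. The primary structure is two simply-supported spans AB and BC.
Rotations at B on the released spans (each span's end-slope, ×1/EI):
  span AB: point load 112 at a = 3: Pab(L + a)/(6LEI) = 252/EI
  span BC: point load 72.5 at a = 4: Pab(L + b)/(6LEI) = 45.11/EI
  span BC: triangular load, peak 34.9: 7w₀L³/(360EI) = 75.05/EI
  relative rotation θ_0 = (252 + 120.2)/EI = 372.2/EI
A unit hogging moment at B produces rotation L₁/(3EI) + L₂/(3EI) = 3.6/EI.
Compatibility: M_B·(L₁+L₂)/(3EI) = θ_0, giving M_B = 103.4 kN·m (hogging).

M_B = 103.4 kN·m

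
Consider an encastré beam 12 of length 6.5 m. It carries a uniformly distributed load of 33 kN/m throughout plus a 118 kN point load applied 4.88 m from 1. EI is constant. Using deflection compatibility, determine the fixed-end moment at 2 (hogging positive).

M_2 = 223.9 kN·m

Release both end moments; the primary structure is a simply-supported span 12 with redundants M_1 and M_2.
End rotations of the released simple span under the applied load (×1/EI):
  at 1: UDL 33: wL³/(24EI) = 377.6/EI
  at 2: UDL 33: wL³/(24EI) = 377.6/EI
  at 1: point load 118 at a = 4.88: Pab(L + b)/(6LEI) = 194.2/EI
  at 2: point load 118 at a = 4.88: Pab(L + a)/(6LEI) = 272.2/EI
  θ_10 = 571.8/EI,  θ_20 = 649.8/EI
Flexibility coefficients: a unit moment at one end gives L/(3EI) there and L/(6EI) at the far end, so f₁₁ = f₂₂ = 2.167/EI and f₁₂ = f₂₁ = 1.083/EI.
Compatibility — zero rotation at each built-in end:
  2.167 M_1 + 1.083 M_2 = 571.8
  1.083 M_1 + 2.167 M_2 = 649.8
Solving the pair gives M_1 = 152 kN·m and M_2 = 223.9 kN·m (hogging).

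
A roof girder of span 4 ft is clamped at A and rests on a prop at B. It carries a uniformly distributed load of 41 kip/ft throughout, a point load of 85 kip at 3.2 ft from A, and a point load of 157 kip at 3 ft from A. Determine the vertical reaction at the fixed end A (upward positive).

R_A = 185.3 kip

Remove the prop at B; the released (primary) structure is a cantilever built in at A.
Deflection at B on the released cantilever, summing each load's contribution:
  UDL 41: wL⁴/(8EI) = 1312/EI
  point load 85 at a = 3.2: Pa²(3L − a)/(6EI) = 1277/EI
  point load 157 at a = 3: Pa²(3L − a)/(6EI) = 2120/EI
  δ_0 = 4708/EI
Tip deflection under a unit load at B: L³/(3EI) = 21.33/EI.
Compatibility at B: δ_0 − R_B·δ_{BB} = 0, so R_B = 4708/21.33 = 220.7 kip.
Vertical equilibrium: R_A = ΣP − R_B = 406 − 220.7 = 185.3 kip.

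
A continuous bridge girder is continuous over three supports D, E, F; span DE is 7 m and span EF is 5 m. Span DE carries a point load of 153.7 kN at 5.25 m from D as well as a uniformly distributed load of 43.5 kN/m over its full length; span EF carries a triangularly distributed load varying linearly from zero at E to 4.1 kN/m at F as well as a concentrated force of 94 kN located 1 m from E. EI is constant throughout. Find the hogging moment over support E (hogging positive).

M_E = 289.1 kN·m

Insert a hinge at E; M_E is the redundant, and each span becomes simply supported.
Discontinuity in slope at E on the released structure — sum the simple-span end rotations:
  span DE: point load 153.7 at a = 5.25: Pab(L + a)/(6LEI) = 411.9/EI
  span DE: UDL 43.5: wL³/(24EI) = 621.7/EI
  span EF: triangular load, peak 4.1: 7w₀L³/(360EI) = 9.965/EI
  span EF: point load 94 at a = 1: Pab(L + b)/(6LEI) = 112.8/EI
  relative rotation θ_0 = (1034 + 122.8)/EI = 1156/EI
A unit hogging moment at E produces rotation L₁/(3EI) + L₂/(3EI) = 4/EI.
Compatibility: M_E·(L₁+L₂)/(3EI) = θ_0, giving M_E = 289.1 kN·m (hogging).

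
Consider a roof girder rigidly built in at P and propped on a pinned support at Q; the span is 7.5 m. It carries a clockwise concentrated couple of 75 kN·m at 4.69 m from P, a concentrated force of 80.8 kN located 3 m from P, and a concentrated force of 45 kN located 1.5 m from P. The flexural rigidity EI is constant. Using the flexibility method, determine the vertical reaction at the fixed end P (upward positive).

R_P = 93.58 kN

Take the reaction at Q as the redundant and release it; the primary structure is a cantilever fixed at P.
Downward deflection at the released point Q due to the loads:
  clockwise couple 75 at a = 4.69: M₀a(2L − a)/(2EI) = 1813/EI
  point load 80.8 at a = 3: Pa²(3L − a)/(6EI) = 2363/EI
  point load 45 at a = 1.5: Pa²(3L − a)/(6EI) = 354.4/EI
  δ_0 = 4531/EI
Flexibility coefficient — unit upward force at Q: δ_{QQ} = L³/(3EI) = 140.6/EI.
The prop prevents deflection at Q: R_Q = δ_0/δ_{QQ} = 4531/140.6 = 32.22 kN.
Vertical equilibrium: R_P = ΣP − R_Q = 125.8 − 32.22 = 93.58 kN.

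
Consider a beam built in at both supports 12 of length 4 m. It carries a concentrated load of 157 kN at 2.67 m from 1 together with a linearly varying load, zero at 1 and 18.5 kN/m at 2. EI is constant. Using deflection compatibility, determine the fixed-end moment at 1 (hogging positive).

M_1 = 56.21 kN·m

Take the two fixed-end moments M_1, M_2 as redundants; the released structure is the simple span 12.
Simple-span end rotations at 1 and 2 under the given loads:
  at 1: point load 157 at a = 2.67: Pab(L + b)/(6LEI) = 123.8/EI
  at 2: point load 157 at a = 2.67: Pab(L + a)/(6LEI) = 154.9/EI
  at 1: triangular load, peak 18.5: 7w₀L³/(360EI) = 23.02/EI
  at 2: triangular load, peak 18.5: w₀L³/(45EI) = 26.31/EI
  θ_10 = 146.8/EI,  θ_20 = 181.3/EI
Flexibility coefficients: a unit moment at one end gives L/(3EI) there and L/(6EI) at the far end, so f₁₁ = f₂₂ = 1.333/EI and f₁₂ = f₂₁ = 0.6667/EI.
Compatibility — zero rotation at each built-in end:
  1.333 M_1 + 0.6667 M_2 = 146.8
  0.6667 M_1 + 1.333 M_2 = 181.3
Solving the pair gives M_1 = 56.21 kN·m and M_2 = 107.8 kN·m (hogging).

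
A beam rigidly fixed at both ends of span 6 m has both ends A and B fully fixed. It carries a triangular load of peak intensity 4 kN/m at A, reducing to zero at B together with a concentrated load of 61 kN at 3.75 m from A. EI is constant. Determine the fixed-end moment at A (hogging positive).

Release both end moments; the primary structure is a simply-supported span AB with redundants M_A and M_B.
On the primary (simply-supported) span, the end slopes from the loading are:
  at A: triangular load, peak 4: w₀L³/(45EI) = 19.2/EI
  at B: triangular load, peak 4: 7w₀L³/(360EI) = 16.8/EI
  at A: point load 61 at a = 3.75: Pab(L + b)/(6LEI) = 117.9/EI
  at B: point load 61 at a = 3.75: Pab(L + a)/(6LEI) = 139.4/EI
  θ_A0 = 137.1/EI,  θ_B0 = 156.2/EI
Flexibility coefficients: a unit moment at one end gives L/(3EI) there and L/(6EI) at the far end, so f₁₁ = f₂₂ = 2/EI and f₁₂ = f₂₁ = 1/EI.
Compatibility — zero rotation at each built-in end:
  2 M_A + 1 M_B = 137.1
  1 M_A + 2 M_B = 156.2
Solving the pair gives M_A = 39.37 kN·m and M_B = 58.41 kN·m (hogging).

M_A = 39.37 kN·m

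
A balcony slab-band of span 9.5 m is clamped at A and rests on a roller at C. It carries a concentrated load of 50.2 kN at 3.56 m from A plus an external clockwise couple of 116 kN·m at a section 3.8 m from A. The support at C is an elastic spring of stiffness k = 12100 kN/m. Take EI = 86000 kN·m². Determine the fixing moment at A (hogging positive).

Take the reaction at C as the redundant and release it; the primary structure is a cantilever fixed at A.
Free-end deflection of the primary structure under the applied loading (downward +):
  point load 50.2 at a = 3.56: Pa²(3L − a)/(6EI) = 2645/EI
  clockwise couple 116 at a = 3.8: M₀a(2L − a)/(2EI) = 3350/EI
  δ_0 = 5995/EI
Flexibility coefficient — unit upward force at C: δ_{CC} = L³/(3EI) = 285.8/EI.
With EI = 86000 kN·m²: δ_0 = 0.069705 m and δ_{CC} = 0.003323 m/kN.
Compatibility — the spring shortens by R_C/k under the reaction it provides: δ_0 − R_C·δ_{CC} = R_C/k. With 1/k = 0.000083 m/kN, R_C = δ_0 / (δ_{CC} + 1/k) = 0.069705 / (0.003323 + 0.000083) = 20.47 kN.
Moment equilibrium about A: M_A = Σ(load moments about A) − R_C·L = 294.7 − 20.47×9.5 = 100.3 kN·m.

M_A = 100.3 kN·m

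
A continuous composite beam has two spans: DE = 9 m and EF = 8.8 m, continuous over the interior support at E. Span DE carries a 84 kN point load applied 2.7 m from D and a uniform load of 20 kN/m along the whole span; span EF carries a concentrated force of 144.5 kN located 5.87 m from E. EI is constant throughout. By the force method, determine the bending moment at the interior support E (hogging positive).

Take M_E as the redundant. Released structure: two simple spans DE and EF with a hinge at E.
Rotations at E on the released spans (each span's end-slope, ×1/EI):
  span DE: point load 84 at a = 2.7: Pab(L + a)/(6LEI) = 309.6/EI
  span DE: UDL 20: wL³/(24EI) = 607.5/EI
  span EF: point load 144.5 at a = 5.87: Pab(L + b)/(6LEI) = 552.1/EI
  relative rotation θ_0 = (917.1 + 552.1)/EI = 1469/EI
A unit hogging moment at E produces rotation L₁/(3EI) + L₂/(3EI) = 5.933/EI.
Compatibility: M_E·(L₁+L₂)/(3EI) = θ_0, giving M_E = 247.6 kN·m (hogging).

M_E = 247.6 kN·m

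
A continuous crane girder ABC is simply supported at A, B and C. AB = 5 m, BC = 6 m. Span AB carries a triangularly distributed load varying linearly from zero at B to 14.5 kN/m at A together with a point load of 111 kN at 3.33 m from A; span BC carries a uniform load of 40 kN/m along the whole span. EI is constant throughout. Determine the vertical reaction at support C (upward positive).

Take M_B as the redundant. Released structure: two simple spans AB and BC with a hinge at B.
End slopes at the hinge B, treating each span as simply supported:
  span AB: triangular load, peak 14.5: 7w₀L³/(360EI) = 35.24/EI
  span AB: point load 111 at a = 3.33: Pab(L + a)/(6LEI) = 171.4/EI
  span BC: UDL 40: wL³/(24EI) = 360/EI
  relative rotation θ_0 = (206.6 + 360)/EI = 566.6/EI
A unit hogging moment at B produces rotation L₁/(3EI) + L₂/(3EI) = 3.667/EI.
Compatibility: M_B·(L₁+L₂)/(3EI) = θ_0, giving M_B = 154.5 kN·m (hogging).
Span BC, ΣM about C: R_B^{BC}·6 = 720 + 154.5, so R_B^{BC} = 145.8 kN and R_C = 240 − 145.8 = 94.24 kN.

R_C = 94.24 kN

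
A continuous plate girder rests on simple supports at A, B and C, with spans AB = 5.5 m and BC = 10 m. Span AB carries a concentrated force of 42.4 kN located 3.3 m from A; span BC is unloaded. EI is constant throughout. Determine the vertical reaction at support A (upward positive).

Take M_B as the redundant. Released structure: two simple spans AB and BC with a hinge at B.
Discontinuity in slope at B on the released structure — sum the simple-span end rotations:
  span AB: point load 42.4 at a = 3.3: Pab(L + a)/(6LEI) = 82.09/EI
  relative rotation θ_0 = (82.09 + 0)/EI = 82.09/EI
A unit hogging moment at B produces rotation L₁/(3EI) + L₂/(3EI) = 5.167/EI.
Compatibility: M_B·(L₁+L₂)/(3EI) = θ_0, giving M_B = 15.89 kN·m (hogging).
Span AB, ΣM about A with M_B applied at B: R_B^{AB}·5.5 = 139.9 + 15.89, so R_B^{AB} = 28.33 kN and R_A = 42.4 − 28.33 = 14.07 kN.

R_A = 14.07 kN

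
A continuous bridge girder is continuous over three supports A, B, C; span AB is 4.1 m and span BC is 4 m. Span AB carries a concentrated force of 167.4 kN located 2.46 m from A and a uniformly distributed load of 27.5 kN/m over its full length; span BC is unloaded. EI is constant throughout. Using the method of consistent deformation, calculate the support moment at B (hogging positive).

Take M_B as the redundant. Released structure: two simple spans AB and BC with a hinge at B.
Rotations at B on the released spans (each span's end-slope, ×1/EI):
  span AB: point load 167.4 at a = 2.46: Pab(L + a)/(6LEI) = 180.1/EI
  span AB: UDL 27.5: wL³/(24EI) = 78.97/EI
  relative rotation θ_0 = (259.1 + 0)/EI = 259.1/EI
A unit hogging moment at B produces rotation L₁/(3EI) + L₂/(3EI) = 2.7/EI.
Slope continuity at B: θ_0 = M_B·2.7/EI, so M_B = 259.1/2.7 = 95.95 kN·m (hogging).

M_B = 95.95 kN·m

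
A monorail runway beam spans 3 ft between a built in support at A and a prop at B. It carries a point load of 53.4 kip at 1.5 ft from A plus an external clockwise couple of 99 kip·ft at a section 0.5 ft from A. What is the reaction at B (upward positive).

R_B = 31.81 kip

Choose R_B as the redundant. The primary structure is the cantilever fixed at A.
Primary-structure tip deflection at B by superposition:
  point load 53.4 at a = 1.5: Pa²(3L − a)/(6EI) = 150.2/EI
  clockwise couple 99 at a = 0.5: M₀a(2L − a)/(2EI) = 136.1/EI
  δ_0 = 286.3/EI
Tip deflection under a unit load at B: L³/(3EI) = 9/EI.
The prop prevents deflection at B: R_B = δ_0/δ_{BB} = 286.3/9 = 31.81 kip.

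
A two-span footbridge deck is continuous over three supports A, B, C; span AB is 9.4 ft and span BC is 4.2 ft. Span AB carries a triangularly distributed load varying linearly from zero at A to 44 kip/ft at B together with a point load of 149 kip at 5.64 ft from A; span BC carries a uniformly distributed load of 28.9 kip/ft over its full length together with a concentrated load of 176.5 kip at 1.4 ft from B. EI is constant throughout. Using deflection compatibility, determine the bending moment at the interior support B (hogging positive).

Take M_B as the redundant. Released structure: two simple spans AB and BC with a hinge at B.
Discontinuity in slope at B on the released structure — sum the simple-span end rotations:
  span AB: triangular load, peak 44: w₀L³/(45EI) = 812.1/EI
  span AB: point load 149 at a = 5.64: Pab(L + a)/(6LEI) = 842.6/EI
  span BC: UDL 28.9: wL³/(24EI) = 89.21/EI
  span BC: point load 176.5 at a = 1.4: Pab(L + b)/(6LEI) = 192.2/EI
  relative rotation θ_0 = (1655 + 281.4)/EI = 1936/EI
A unit hogging moment at B produces rotation L₁/(3EI) + L₂/(3EI) = 4.533/EI.
Slope continuity at B: θ_0 = M_B·4.533/EI, so M_B = 1936/4.533 = 427.1 kip·ft (hogging).

M_B = 427.1 kip·ft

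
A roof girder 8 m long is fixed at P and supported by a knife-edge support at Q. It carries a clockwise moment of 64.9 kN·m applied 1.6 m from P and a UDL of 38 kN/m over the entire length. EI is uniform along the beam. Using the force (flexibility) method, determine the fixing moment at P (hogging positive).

M_P = 333.9 kN·m

Release the roller at Q. Primary structure: cantilever fixed at P.
Downward deflection at the released point Q due to the loads:
  clockwise couple 64.9 at a = 1.6: M₀a(2L − a)/(2EI) = 747.6/EI
  UDL 38: wL⁴/(8EI) = 19456/EI
  δ_0 = 20204/EI
Tip deflection under a unit load at Q: L³/(3EI) = 170.7/EI.
Compatibility at Q: δ_0 − R_Q·δ_{QQ} = 0, so R_Q = 20204/170.7 = 118.4 kN.
Moment equilibrium about P: M_P = Σ(load moments about P) − R_Q·L = 1281 − 118.4×8 = 333.9 kN·m.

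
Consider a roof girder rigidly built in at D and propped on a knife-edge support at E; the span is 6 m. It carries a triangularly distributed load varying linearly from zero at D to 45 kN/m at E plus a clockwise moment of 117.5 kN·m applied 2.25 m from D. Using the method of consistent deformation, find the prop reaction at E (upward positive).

Remove the prop at E; the released (primary) structure is a cantilever built in at D.
Free-end deflection of the primary structure under the applied loading (downward +):
  triangular load, peak 45 at the free end: 11w₀L⁴/(120EI) = 5346/EI
  clockwise couple 117.5 at a = 2.25: M₀a(2L − a)/(2EI) = 1289/EI
  δ_0 = 6635/EI
Flexibility coefficient — unit upward force at E: δ_{EE} = L³/(3EI) = 72/EI.
Compatibility at E: δ_0 − R_E·δ_{EE} = 0, so R_E = 6635/72 = 92.15 kN.

R_E = 92.15 kN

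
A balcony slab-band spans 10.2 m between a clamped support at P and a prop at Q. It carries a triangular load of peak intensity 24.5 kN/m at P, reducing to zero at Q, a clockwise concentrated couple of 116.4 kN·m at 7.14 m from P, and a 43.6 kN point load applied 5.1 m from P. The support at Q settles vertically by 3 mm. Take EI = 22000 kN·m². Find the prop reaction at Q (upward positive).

R_Q = 54.01 kN

Choose R_Q as the redundant. The primary structure is the cantilever fixed at P.
Free-end deflection of the primary structure under the applied loading (downward +):
  triangular load, peak 24.5 at the fixed end: w₀L⁴/(30EI) = 8840/EI
  clockwise couple 116.4 at a = 7.14: M₀a(2L − a)/(2EI) = 5510/EI
  point load 43.6 at a = 5.1: Pa²(3L − a)/(6EI) = 4820/EI
  δ_0 = 19170/EI
Flexibility coefficient — unit upward force at Q: δ_{QQ} = L³/(3EI) = 353.7/EI.
With EI = 22000 kN·m²: δ_0 = 0.87135 m and δ_{QQ} = 0.016079 m/kN.
Compatibility — the beam at Q must follow the support down by 0.003 m: δ_0 − R_Q·δ_{QQ} = 0.003, so R_Q = (0.87135 − 0.003)/0.016079 = 54.01 kN.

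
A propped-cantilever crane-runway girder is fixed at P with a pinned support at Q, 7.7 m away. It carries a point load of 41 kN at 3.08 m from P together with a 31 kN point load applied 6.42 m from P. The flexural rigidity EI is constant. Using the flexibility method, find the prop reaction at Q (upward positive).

R_Q = 31.87 kN

Remove the prop at Q; the released (primary) structure is a cantilever built in at P.
Free-end deflection of the primary structure under the applied loading (downward +):
  point load 41 at a = 3.08: Pa²(3L − a)/(6EI) = 1298/EI
  point load 31 at a = 6.42: Pa²(3L − a)/(6EI) = 3552/EI
  δ_0 = 4850/EI
Flexibility coefficient — unit upward force at Q: δ_{QQ} = L³/(3EI) = 152.2/EI.
The prop prevents deflection at Q: R_Q = δ_0/δ_{QQ} = 4850/152.2 = 31.87 kN.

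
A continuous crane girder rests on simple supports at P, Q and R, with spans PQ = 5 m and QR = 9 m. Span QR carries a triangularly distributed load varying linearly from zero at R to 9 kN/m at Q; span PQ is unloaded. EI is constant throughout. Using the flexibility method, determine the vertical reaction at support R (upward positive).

Take M_Q as the redundant. Released structure: two simple spans PQ and QR with a hinge at Q.
End slopes at the hinge Q, treating each span as simply supported:
  span QR: triangular load, peak 9: w₀L³/(45EI) = 145.8/EI
  relative rotation θ_0 = (0 + 145.8)/EI = 145.8/EI
A unit hogging moment at Q produces rotation L₁/(3EI) + L₂/(3EI) = 4.667/EI.
Slope continuity at Q: θ_0 = M_Q·4.667/EI, so M_Q = 145.8/4.667 = 31.24 kN·m (hogging).
Span QR, ΣM about R: R_Q^{QR}·9 = 243 + 31.24, so R_Q^{QR} = 30.47 kN and R_R = 40.5 − 30.47 = 10.03 kN.

R_R = 10.03 kN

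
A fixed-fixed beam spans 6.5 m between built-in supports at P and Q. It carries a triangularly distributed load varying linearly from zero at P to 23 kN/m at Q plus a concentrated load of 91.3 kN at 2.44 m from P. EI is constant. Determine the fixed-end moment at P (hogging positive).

M_P = 119.3 kN·m

Take the two fixed-end moments M_P, M_Q as redundants; the released structure is the simple span PQ.
End rotations of the released simple span under the applied load (×1/EI):
  at P: triangular load, peak 23: 7w₀L³/(360EI) = 122.8/EI
  at Q: triangular load, peak 23: w₀L³/(45EI) = 140.4/EI
  at P: point load 91.3 at a = 2.44: Pab(L + b)/(6LEI) = 244.9/EI
  at Q: point load 91.3 at a = 2.44: Pab(L + a)/(6LEI) = 207.3/EI
  θ_P0 = 367.7/EI,  θ_Q0 = 347.7/EI
Flexibility coefficients: a unit moment at one end gives L/(3EI) there and L/(6EI) at the far end, so f₁₁ = f₂₂ = 2.167/EI and f₁₂ = f₂₁ = 1.083/EI.
Compatibility — zero rotation at each built-in end:
  2.167 M_P + 1.083 M_Q = 367.7
  1.083 M_P + 2.167 M_Q = 347.7
Solving the pair gives M_P = 119.3 kN·m and M_Q = 100.8 kN·m (hogging).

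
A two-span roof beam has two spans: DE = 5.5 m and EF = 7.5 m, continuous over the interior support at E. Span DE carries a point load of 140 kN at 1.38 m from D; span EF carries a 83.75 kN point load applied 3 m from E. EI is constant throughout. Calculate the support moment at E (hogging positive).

Take M_E as the redundant. Released structure: two simple spans DE and EF with a hinge at E.
End slopes at the hinge E, treating each span as simply supported:
  span DE: point load 140 at a = 1.38: Pab(L + a)/(6LEI) = 166/EI
  span EF: point load 83.75 at a = 3: Pab(L + b)/(6LEI) = 301.5/EI
  relative rotation θ_0 = (166 + 301.5)/EI = 467.5/EI
A unit hogging moment at E produces rotation L₁/(3EI) + L₂/(3EI) = 4.333/EI.
Slope continuity at E: θ_0 = M_E·4.333/EI, so M_E = 467.5/4.333 = 107.9 kN·m (hogging).

M_E = 107.9 kN·m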